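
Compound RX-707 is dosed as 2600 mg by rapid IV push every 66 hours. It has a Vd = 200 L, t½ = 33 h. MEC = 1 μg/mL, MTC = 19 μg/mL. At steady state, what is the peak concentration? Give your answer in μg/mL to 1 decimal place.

The dosing interval is 2 half-lives, so f = 2^(−2) = 0.25.
At steady state, R = 1/(1 − 0.25) = 4/3.
Single-dose peak C₀ = D/Vd = 2600/200 = 13 μg/mL.
Steady-state peak Cmax,ss = C₀·R = 13 × 4/3 ≈ 17.333 μg/mL.
Peak 17.3 μg/mL vs MTC 19 μg/mL: below toxic threshold.

17.3 μg/mL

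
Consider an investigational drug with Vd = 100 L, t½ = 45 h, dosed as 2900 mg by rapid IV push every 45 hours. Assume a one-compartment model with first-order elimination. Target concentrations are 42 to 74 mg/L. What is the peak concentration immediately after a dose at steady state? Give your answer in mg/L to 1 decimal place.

τ = 45 h = 1 half-life, so f = (1/2)^1 = 0.5.
Accumulation ratio R = 1/(1 − f) = 1/0.5 = 2/1.
Single-dose peak C₀ = D/Vd = 2900/100 = 29 mg/L.
Steady-state peak Cmax,ss = C₀·R = 29 × 2/1 ≈ 58.000 mg/L.
Peak 58.0 mg/L vs MTC 74 mg/L: below toxic threshold.

58.0 mg/L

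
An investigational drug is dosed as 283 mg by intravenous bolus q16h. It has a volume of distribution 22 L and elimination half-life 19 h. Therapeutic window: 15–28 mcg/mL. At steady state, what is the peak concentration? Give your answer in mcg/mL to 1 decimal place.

29.1 mcg/mL

τ/t½ = 16/19 ≈ 0.84211, so fraction remaining f = (1/2)^(16/19) ≈ 0.5578.
At steady state, accumulation factor R = 1/(1 − e^(−kτ)) ≈ 2.2614.
Single-dose peak C₀ = D/Vd = 283/22 ≈ 12.864 mcg/mL.
Steady-state peak Cmax,ss = C₀·R ≈ 12.864 × 2.2614 ≈ 29.091 mcg/mL.
Peak 29.1 mcg/mL vs MTC 28 mcg/mL: exceeds toxic threshold.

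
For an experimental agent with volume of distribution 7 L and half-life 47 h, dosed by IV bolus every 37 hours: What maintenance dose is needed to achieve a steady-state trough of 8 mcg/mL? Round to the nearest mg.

41 mg

τ/t½ = 37/47 ≈ 0.78723, so f = (1/2)^(37/47) ≈ 0.579454.
Cmin,ss = (D/Vd)·f/(1−f), so D = Cmin,ss·Vd·(1−f)/f.
D = 8 × 7 × (1−f)/f ≈ 8 × 7 × 0.72576 ≈ 40.64 mg.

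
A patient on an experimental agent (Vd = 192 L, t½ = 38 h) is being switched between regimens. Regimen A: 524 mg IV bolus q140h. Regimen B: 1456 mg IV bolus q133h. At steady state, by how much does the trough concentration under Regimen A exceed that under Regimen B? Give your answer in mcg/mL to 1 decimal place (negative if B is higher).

-0.5 mcg/mL

Regimen A: f = (1/2)^(140/38) ≈ 0.0778; Cmin,ss = (524/192)·f/(1−f) ≈ 0.230 mcg/mL.
Regimen B: f = (1/2)^(133/38) ≈ 0.0884; Cmin,ss = (1456/192)·f/(1−f) ≈ 0.735 mcg/mL.
Difference ≈ 0.230 − 0.735 ≈ -0.505 mcg/mL.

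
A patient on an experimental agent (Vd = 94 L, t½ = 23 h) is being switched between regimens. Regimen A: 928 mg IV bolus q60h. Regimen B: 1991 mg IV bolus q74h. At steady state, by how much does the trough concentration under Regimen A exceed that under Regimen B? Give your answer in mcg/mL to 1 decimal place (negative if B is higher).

-0.6 mcg/mL

Regimen A: f = (1/2)^(60/23) ≈ 0.1639; Cmin,ss = (928/94)·f/(1−f) ≈ 1.935 mcg/mL.
Regimen B: f = (1/2)^(74/23) ≈ 0.1075; Cmin,ss = (1991/94)·f/(1−f) ≈ 2.551 mcg/mL.
Difference ≈ 1.935 − 2.551 ≈ -0.616 mcg/mL.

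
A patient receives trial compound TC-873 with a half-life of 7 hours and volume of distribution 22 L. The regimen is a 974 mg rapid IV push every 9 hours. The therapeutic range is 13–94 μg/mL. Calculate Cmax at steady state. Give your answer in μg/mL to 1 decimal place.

Over one 9-h interval, 9/7 ≈ 1.2857 half-lives elapse, leaving f ≈ 0.4102 of each dose.
Accumulation ratio R = 1/(1 − f) ≈ 1/0.5898 ≈ 1.6955.
Each bolus raises the concentration by D/Vd = 974/22 ≈ 44.273 μg/mL.
Steady-state peak Cmax,ss = C₀·R ≈ 44.273 × 1.6955 ≈ 75.065 μg/mL.
Peak 75.1 μg/mL vs MTC 94 μg/mL: below toxic threshold.

75.1 μg/mL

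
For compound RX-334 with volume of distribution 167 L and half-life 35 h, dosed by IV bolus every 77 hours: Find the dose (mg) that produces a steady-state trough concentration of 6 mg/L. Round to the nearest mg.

3602 mg

τ/t½ = 77/35 ≈ 2.2, so f = (1/2)^(77/35) ≈ 0.217638.
Cmin,ss = (D/Vd)·f/(1−f), so D = Cmin,ss·Vd·(1−f)/f.
D = 6 × 167 × (1−f)/f ≈ 6 × 167 × 3.59479 ≈ 3601.98 mg.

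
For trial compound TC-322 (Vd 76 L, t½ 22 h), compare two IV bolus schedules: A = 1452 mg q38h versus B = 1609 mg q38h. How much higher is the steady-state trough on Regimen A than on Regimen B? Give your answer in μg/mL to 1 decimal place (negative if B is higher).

-0.9 μg/mL

Regimen A: f = (1/2)^(38/22) ≈ 0.3020; Cmin,ss = (1452/76)·f/(1−f) ≈ 8.266 μg/mL.
Regimen B: f = (1/2)^(38/22) ≈ 0.3020; Cmin,ss = (1609/76)·f/(1−f) ≈ 9.160 μg/mL.
Difference ≈ 8.266 − 9.160 ≈ -0.894 μg/mL.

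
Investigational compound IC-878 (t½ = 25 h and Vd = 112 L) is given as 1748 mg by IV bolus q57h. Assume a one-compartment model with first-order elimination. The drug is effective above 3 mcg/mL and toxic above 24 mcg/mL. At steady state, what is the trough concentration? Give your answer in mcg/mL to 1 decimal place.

4.0 mcg/mL

k = ln2/t½ = ln2/25 ≈ 0.027726 h⁻¹; fraction remaining f = e^(−kτ) = e^(−0.027726×57) ≈ 0.2059.
Accumulation ratio R = 1/(1 − f) ≈ 1/0.7941 ≈ 1.2593.
Single-dose peak C₀ = D/Vd = 1748/112 ≈ 15.607 mcg/mL.
Steady-state peak Cmax,ss = C₀·R ≈ 15.607 × 1.2593 ≈ 19.654 mcg/mL.
One interval later, Cmin,ss = Cmax,ss·e^(−kτ) ≈ 19.654 × 0.2059 ≈ 4.047 mcg/mL.
Trough 4.0 mcg/mL vs MEC 3 mcg/mL: adequate.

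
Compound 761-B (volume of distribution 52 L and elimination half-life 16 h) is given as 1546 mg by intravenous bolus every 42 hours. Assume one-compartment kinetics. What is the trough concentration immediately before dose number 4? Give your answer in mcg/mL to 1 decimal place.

f = (1/2)^(τ/t½) = (1/2)^(42/16) ≈ 0.1621.
C₀ = D/Vd = 1546/52 ≈ 29.731 mcg/mL.
Before the 4th dose, 3 doses have been given. Superposition: Cmin = C₀·(f + f² + … + f^3).
≈ 29.731 × (0.1621 + 0.0263 + 0.0043) ≈ 29.731 × 0.1927 ≈ 5.729 mcg/mL.

5.7 mcg/mL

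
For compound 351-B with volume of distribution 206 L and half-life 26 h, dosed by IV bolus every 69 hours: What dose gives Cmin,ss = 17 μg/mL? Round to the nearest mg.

18538 mg

τ/t½ = 69/26 ≈ 2.6538, so f = (1/2)^(69/26) ≈ 0.158896.
Cmin,ss = (D/Vd)·f/(1−f), so D = Cmin,ss·Vd·(1−f)/f.
D = 17 × 206 × (1−f)/f ≈ 17 × 206 × 5.29342 ≈ 18537.56 mg.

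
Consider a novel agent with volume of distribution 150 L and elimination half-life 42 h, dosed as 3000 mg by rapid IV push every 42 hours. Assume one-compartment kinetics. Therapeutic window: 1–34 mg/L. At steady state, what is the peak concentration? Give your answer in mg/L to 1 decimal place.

τ = 42 h = 1 half-life, so f = (1/2)^1 = 0.5.
Accumulation ratio R = 1/(1 − f) = 1/0.5 = 2/1.
Single-dose peak C₀ = D/Vd = 3000/150 = 20 mg/L.
Steady-state peak Cmax,ss = C₀·R = 20 × 2/1 ≈ 40.000 mg/L.
Peak 40.0 mg/L vs MTC 34 mg/L: exceeds toxic threshold.

40.0 mg/L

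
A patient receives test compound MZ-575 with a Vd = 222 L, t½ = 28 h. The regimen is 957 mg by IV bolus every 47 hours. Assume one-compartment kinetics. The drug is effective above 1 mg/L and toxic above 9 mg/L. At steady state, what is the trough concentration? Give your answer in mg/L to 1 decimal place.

2.0 mg/L

τ/t½ = 47/28 ≈ 1.6786, so fraction remaining f = (1/2)^(47/28) ≈ 0.3124.
Accumulation ratio R = 1/(1 − f) ≈ 1/0.6876 ≈ 1.4543.
Each bolus raises the concentration by D/Vd = 957/222 ≈ 4.311 mg/L.
Cmax,ss = C₀/(1 − f) ≈ 4.311/0.6876 ≈ 6.270 mg/L.
One interval later, Cmin,ss = Cmax,ss·e^(−kτ) ≈ 6.270 × 0.3124 ≈ 1.959 mg/L.
Trough 2.0 mg/L vs MEC 1 mg/L: adequate.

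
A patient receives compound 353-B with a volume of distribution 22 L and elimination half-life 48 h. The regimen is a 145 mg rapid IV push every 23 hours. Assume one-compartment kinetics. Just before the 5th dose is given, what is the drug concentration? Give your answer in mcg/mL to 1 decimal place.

12.3 mcg/mL

f = (1/2)^(τ/t½) = (1/2)^(23/48) ≈ 0.7174.
C₀ = D/Vd = 145/22 ≈ 6.591 mcg/mL.
Before the 5th dose, 4 doses have been given. Superposition: Cmin = C₀·(f + f² + … + f^4).
≈ 6.591 × (0.7174 + 0.5147 + 0.3692 + 0.2649) ≈ 6.591 × 1.8662 ≈ 12.300 mcg/mL.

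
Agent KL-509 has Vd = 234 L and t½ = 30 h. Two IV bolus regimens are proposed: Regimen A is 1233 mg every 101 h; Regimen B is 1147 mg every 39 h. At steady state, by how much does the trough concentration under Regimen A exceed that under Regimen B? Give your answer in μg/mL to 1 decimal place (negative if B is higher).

Regimen A: f = (1/2)^(101/30) ≈ 0.0969; Cmin,ss = (1233/234)·f/(1−f) ≈ 0.565 μg/mL.
Regimen B: f = (1/2)^(39/30) ≈ 0.4061; Cmin,ss = (1147/234)·f/(1−f) ≈ 3.352 μg/mL.
Difference ≈ 0.565 − 3.352 ≈ -2.787 μg/mL.

-2.8 μg/mL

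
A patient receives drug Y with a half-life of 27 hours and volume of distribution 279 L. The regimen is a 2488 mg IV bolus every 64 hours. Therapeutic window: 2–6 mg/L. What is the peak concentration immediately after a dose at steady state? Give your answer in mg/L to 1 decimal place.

τ/t½ = 64/27 ≈ 2.3704, so fraction remaining f = (1/2)^(64/27) ≈ 0.1934.
Accumulation ratio R = 1/(1 − f) ≈ 1/0.8066 ≈ 1.2398.
Single-dose peak C₀ = D/Vd = 2488/279 ≈ 8.918 mg/L.
Cmax,ss = C₀/(1 − f) ≈ 8.918/0.8066 ≈ 11.056 mg/L.
Peak 11.1 mg/L vs MTC 6 mg/L: exceeds toxic threshold.

11.1 mg/L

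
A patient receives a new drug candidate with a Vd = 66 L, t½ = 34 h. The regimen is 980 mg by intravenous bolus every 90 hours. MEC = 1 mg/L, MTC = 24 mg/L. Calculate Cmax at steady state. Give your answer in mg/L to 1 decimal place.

17.7 mg/L

Over one 90-h interval, 90/34 ≈ 2.6471 half-lives elapse, leaving f ≈ 0.1596 of each dose.
Accumulation ratio R = 1/(1 − f) ≈ 1/0.8404 ≈ 1.1899.
Single-dose peak C₀ = D/Vd = 980/66 ≈ 14.848 mg/L.
Steady-state peak Cmax,ss = C₀·R ≈ 14.848 × 1.1899 ≈ 17.668 mg/L.
Peak 17.7 mg/L vs MTC 24 mg/L: below toxic threshold.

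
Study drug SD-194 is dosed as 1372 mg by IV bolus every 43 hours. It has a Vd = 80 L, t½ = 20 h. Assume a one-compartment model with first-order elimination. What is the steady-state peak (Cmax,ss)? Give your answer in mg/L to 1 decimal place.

Over one 43-h interval, 43/20 ≈ 2.15 half-lives elapse, leaving f ≈ 0.2253 of each dose.
At steady state, accumulation factor R = 1/(1 − e^(−kτ)) ≈ 1.2908.
Each bolus raises the concentration by D/Vd = 1372/80 ≈ 17.150 mg/L.
Steady-state peak Cmax,ss = C₀·R ≈ 17.150 × 1.2908 ≈ 22.137 mg/L.

22.1 mg/L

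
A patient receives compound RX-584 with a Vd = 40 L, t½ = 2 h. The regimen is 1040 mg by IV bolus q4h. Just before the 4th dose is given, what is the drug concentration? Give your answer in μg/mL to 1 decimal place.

8.5 μg/mL

f = (1/2)^(τ/t½) = (1/2)^(4/2) ≈ 0.2500.
C₀ = D/Vd = 1040/40 ≈ 26.000 μg/mL.
Before the 4th dose, 3 doses have been given. Superposition: Cmin = C₀·(f + f² + … + f^3).
≈ 26.000 × (0.2500 + 0.0625 + 0.0156) ≈ 26.000 × 0.3281 ≈ 8.531 μg/mL.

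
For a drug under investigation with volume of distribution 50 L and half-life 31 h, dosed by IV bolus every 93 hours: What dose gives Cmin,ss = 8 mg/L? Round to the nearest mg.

2800 mg

τ/t½ = 93/31 ≈ 3, so f = (1/2)^(93/31) ≈ 0.125000.
Cmin,ss = (D/Vd)·f/(1−f), so D = Cmin,ss·Vd·(1−f)/f.
D = 8 × 50 × (1−f)/f ≈ 8 × 50 × 7.00000 ≈ 2800.00 mg.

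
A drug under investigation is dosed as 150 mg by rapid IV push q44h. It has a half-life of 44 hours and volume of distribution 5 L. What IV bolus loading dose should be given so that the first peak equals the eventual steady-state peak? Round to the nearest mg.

f = (1/2)^(44/44) ≈ 0.500000; accumulation ratio R = 1/(1−f) ≈ 2.00000.
Loading dose to hit Cmax,ss on first dose: D_load = D_maint·R ≈ 150 × 2.00000 ≈ 300.00 mg.

300 mg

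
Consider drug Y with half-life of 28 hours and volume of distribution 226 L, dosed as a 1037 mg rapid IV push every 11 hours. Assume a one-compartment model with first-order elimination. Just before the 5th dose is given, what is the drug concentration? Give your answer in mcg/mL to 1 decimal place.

f = (1/2)^(τ/t½) = (1/2)^(11/28) ≈ 0.7616.
C₀ = D/Vd = 1037/226 ≈ 4.588 mcg/mL.
Before the 5th dose, 4 doses have been given. Superposition: Cmin = C₀·(f + f² + … + f^4).
≈ 4.588 × (0.7616 + 0.5800 + 0.4418 + 0.3364) ≈ 4.588 × 2.1198 ≈ 9.726 mcg/mL.

9.7 mcg/mL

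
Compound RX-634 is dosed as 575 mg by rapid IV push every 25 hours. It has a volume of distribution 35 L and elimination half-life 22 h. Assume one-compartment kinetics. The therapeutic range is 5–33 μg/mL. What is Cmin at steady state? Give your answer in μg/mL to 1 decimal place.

k = ln2/t½ = ln2/22 ≈ 0.031507 h⁻¹; fraction remaining f = e^(−kτ) = e^(−0.031507×25) ≈ 0.4549.
Each bolus raises the concentration by D/Vd = 575/35 ≈ 16.429 μg/mL.
Steady-state trough Cmin,ss = C₀·f/(1−f) ≈ 16.429 × 0.4549/0.5451 ≈ 13.710 μg/mL.
Trough 13.7 μg/mL vs MEC 5 μg/mL: adequate.

13.7 μg/mL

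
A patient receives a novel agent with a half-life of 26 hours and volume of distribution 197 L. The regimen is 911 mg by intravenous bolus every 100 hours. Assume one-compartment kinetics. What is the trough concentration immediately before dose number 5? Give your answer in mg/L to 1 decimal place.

f = (1/2)^(τ/t½) = (1/2)^(100/26) ≈ 0.0695.
C₀ = D/Vd = 911/197 ≈ 4.624 mg/L.
Before the 5th dose, 4 doses have been given. Superposition: Cmin = C₀·(f + f² + … + f^4).
≈ 4.624 × (0.0695 + 0.0048 + 0.0003 + 0.0000) ≈ 4.624 × 0.0746 ≈ 0.345 mg/L.

0.3 mg/L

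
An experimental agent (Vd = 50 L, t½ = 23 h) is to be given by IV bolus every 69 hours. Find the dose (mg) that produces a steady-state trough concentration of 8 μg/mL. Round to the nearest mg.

2800 mg

τ/t½ = 69/23 ≈ 3, so f = (1/2)^(69/23) ≈ 0.125000.
Cmin,ss = (D/Vd)·f/(1−f), so D = Cmin,ss·Vd·(1−f)/f.
D = 8 × 50 × (1−f)/f ≈ 8 × 50 × 7.00000 ≈ 2800.00 mg.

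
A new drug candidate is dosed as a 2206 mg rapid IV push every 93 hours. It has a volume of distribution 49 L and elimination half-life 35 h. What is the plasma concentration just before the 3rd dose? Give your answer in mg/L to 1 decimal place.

f = (1/2)^(τ/t½) = (1/2)^(93/35) ≈ 0.1585.
C₀ = D/Vd = 2206/49 ≈ 45.020 mg/L.
Before the 3rd dose, 2 doses have been given. Superposition: Cmin = C₀·(f + f²).
≈ 45.020 × (0.1585 + 0.0251) ≈ 45.020 × 0.1836 ≈ 8.266 mg/L.

8.3 mg/L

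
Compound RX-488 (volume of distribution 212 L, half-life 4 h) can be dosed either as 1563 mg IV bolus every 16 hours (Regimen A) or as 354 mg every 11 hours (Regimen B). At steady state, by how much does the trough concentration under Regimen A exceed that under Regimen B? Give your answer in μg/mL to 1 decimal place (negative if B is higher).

Regimen A: f = (1/2)^(16/4) ≈ 0.0625; Cmin,ss = (1563/212)·f/(1−f) ≈ 0.492 μg/mL.
Regimen B: f = (1/2)^(11/4) ≈ 0.1487; Cmin,ss = (354/212)·f/(1−f) ≈ 0.292 μg/mL.
Difference ≈ 0.492 − 0.292 ≈ 0.200 μg/mL.

0.2 μg/mL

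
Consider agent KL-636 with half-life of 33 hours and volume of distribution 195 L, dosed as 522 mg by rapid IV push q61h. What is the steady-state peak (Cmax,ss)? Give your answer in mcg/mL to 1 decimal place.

3.7 mcg/mL

Over one 61-h interval, 61/33 ≈ 1.8485 half-lives elapse, leaving f ≈ 0.2777 of each dose.
At steady state, accumulation factor R = 1/(1 − e^(−kτ)) ≈ 1.3845.
Single-dose peak C₀ = D/Vd = 522/195 ≈ 2.677 mcg/mL.
Cmax,ss = C₀/(1 − f) ≈ 2.677/0.7223 ≈ 3.706 mcg/mL.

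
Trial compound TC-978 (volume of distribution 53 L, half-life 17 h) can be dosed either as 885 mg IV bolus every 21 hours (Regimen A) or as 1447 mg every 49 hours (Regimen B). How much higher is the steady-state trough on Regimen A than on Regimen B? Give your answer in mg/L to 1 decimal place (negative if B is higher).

Regimen A: f = (1/2)^(21/17) ≈ 0.4248; Cmin,ss = (885/53)·f/(1−f) ≈ 12.332 mg/L.
Regimen B: f = (1/2)^(49/17) ≈ 0.1356; Cmin,ss = (1447/53)·f/(1−f) ≈ 4.283 mg/L.
Difference ≈ 12.332 − 4.283 ≈ 8.049 mg/L.

8.0 mg/L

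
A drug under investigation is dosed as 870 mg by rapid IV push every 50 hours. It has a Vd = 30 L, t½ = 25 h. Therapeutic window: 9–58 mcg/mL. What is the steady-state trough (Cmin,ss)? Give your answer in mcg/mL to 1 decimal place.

The dosing interval is 2 half-lives, so f = 2^(−2) = 0.25.
Accumulation ratio R = 1/(1 − f) = 1/0.75 = 4/3.
Single-dose peak C₀ = D/Vd = 870/30 = 29 mcg/mL.
Steady-state peak Cmax,ss = C₀·R = 29 × 4/3 ≈ 38.667 mcg/mL.
Steady-state trough Cmin,ss = Cmax,ss·f ≈ 38.667 × 0.25 ≈ 9.667 mcg/mL.
Trough 9.7 mcg/mL vs MEC 9 mcg/mL: adequate.

9.7 mcg/mL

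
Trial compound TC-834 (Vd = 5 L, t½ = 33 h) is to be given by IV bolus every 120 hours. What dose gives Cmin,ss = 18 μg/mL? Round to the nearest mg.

τ/t½ = 120/33 ≈ 3.6364, so f = (1/2)^(120/33) ≈ 0.080417.
Cmin,ss = (D/Vd)·f/(1−f), so D = Cmin,ss·Vd·(1−f)/f.
D = 18 × 5 × (1−f)/f ≈ 18 × 5 × 11.43518 ≈ 1029.17 mg.

1029 mg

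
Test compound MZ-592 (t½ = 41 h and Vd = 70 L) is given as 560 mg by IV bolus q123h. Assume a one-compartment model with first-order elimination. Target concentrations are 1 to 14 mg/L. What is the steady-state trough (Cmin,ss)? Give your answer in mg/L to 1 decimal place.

1.1 mg/L

The dosing interval is 3 half-lives, so f = 2^(−3) = 0.125.
At steady state, R = 1/(1 − 0.125) = 8/7.
Single-dose peak C₀ = D/Vd = 560/70 = 8 mg/L.
Steady-state peak Cmax,ss = C₀·R = 8 × 8/7 ≈ 9.143 mg/L.
Steady-state trough Cmin,ss = Cmax,ss·f ≈ 9.143 × 0.125 ≈ 1.143 mg/L.
Trough 1.1 mg/L vs MEC 1 mg/L: adequate.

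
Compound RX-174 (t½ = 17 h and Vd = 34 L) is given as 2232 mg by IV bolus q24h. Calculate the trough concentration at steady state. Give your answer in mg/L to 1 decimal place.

k = ln2/t½ = ln2/17 ≈ 0.040773 h⁻¹; fraction remaining f = e^(−kτ) = e^(−0.040773×24) ≈ 0.3759.
At steady state, accumulation factor R = 1/(1 − e^(−kτ)) ≈ 1.6023.
Each bolus raises the concentration by D/Vd = 2232/34 ≈ 65.647 mg/L.
Cmax,ss = C₀/(1 − f) ≈ 65.647/0.6241 ≈ 105.187 mg/L.
Steady-state trough Cmin,ss = Cmax,ss·f ≈ 105.187 × 0.3759 ≈ 39.540 mg/L.

39.5 mg/L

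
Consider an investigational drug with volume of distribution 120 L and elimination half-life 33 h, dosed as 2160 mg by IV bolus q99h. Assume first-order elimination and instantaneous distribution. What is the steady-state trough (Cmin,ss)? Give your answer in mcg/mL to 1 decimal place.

2.6 mcg/mL

The dosing interval is 3 half-lives, so f = 2^(−3) = 0.125.
Accumulation ratio R = 1/(1 − f) = 1/0.875 = 8/7.
Single-dose peak C₀ = D/Vd = 2160/120 = 18 mcg/mL.
Steady-state peak Cmax,ss = C₀·R = 18 × 8/7 ≈ 20.571 mcg/mL.
Steady-state trough Cmin,ss = Cmax,ss·f ≈ 20.571 × 0.125 ≈ 2.571 mcg/mL.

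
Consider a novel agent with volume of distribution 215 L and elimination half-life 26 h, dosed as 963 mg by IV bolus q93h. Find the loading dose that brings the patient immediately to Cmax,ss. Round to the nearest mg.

f = (1/2)^(93/26) ≈ 0.083799; accumulation ratio R = 1/(1−f) ≈ 1.09146.
Loading dose to hit Cmax,ss on first dose: D_load = D_maint·R ≈ 963 × 1.09146 ≈ 1051.08 mg.

1051 mg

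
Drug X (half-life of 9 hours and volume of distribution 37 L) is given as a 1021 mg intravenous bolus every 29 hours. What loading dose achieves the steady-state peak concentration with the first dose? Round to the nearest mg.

f = (1/2)^(29/9) ≈ 0.107155; accumulation ratio R = 1/(1−f) ≈ 1.12002.
Loading dose to hit Cmax,ss on first dose: D_load = D_maint·R ≈ 1021 × 1.12002 ≈ 1143.54 mg.

1144 mg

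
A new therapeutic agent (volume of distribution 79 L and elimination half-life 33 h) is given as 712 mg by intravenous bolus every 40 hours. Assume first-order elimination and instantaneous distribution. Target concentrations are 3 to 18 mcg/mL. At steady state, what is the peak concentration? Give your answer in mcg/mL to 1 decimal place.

Over one 40-h interval, 40/33 ≈ 1.2121 half-lives elapse, leaving f ≈ 0.4316 of each dose.
Accumulation ratio R = 1/(1 − f) ≈ 1/0.5684 ≈ 1.7593.
Each bolus raises the concentration by D/Vd = 712/79 ≈ 9.013 mcg/mL.
Steady-state peak Cmax,ss = C₀·R ≈ 9.013 × 1.7593 ≈ 15.857 mcg/mL.
Peak 15.9 mcg/mL vs MTC 18 mcg/mL: below toxic threshold.

15.9 mcg/mL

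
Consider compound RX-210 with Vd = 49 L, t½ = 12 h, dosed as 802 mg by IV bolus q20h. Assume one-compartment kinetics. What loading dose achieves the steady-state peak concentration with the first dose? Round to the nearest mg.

1171 mg

f = (1/2)^(20/12) ≈ 0.314980; accumulation ratio R = 1/(1−f) ≈ 1.45981.
Loading dose to hit Cmax,ss on first dose: D_load = D_maint·R ≈ 802 × 1.45981 ≈ 1170.77 mg.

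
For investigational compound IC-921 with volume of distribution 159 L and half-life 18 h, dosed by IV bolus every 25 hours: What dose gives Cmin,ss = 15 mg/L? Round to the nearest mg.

τ/t½ = 25/18 ≈ 1.3889, so f = (1/2)^(25/18) ≈ 0.381859.
Cmin,ss = (D/Vd)·f/(1−f), so D = Cmin,ss·Vd·(1−f)/f.
D = 15 × 159 × (1−f)/f ≈ 15 × 159 × 1.61877 ≈ 3860.77 mg.

3861 mg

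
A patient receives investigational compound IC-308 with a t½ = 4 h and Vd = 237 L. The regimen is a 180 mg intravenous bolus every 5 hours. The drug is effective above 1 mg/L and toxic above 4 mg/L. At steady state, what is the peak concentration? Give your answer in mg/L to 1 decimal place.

1.3 mg/L

Over one 5-h interval, 5/4 ≈ 1.25 half-lives elapse, leaving f ≈ 0.4204 of each dose.
Accumulation ratio R = 1/(1 − f) ≈ 1/0.5796 ≈ 1.7253.
Each bolus raises the concentration by D/Vd = 180/237 ≈ 0.759 mg/L.
Cmax,ss = C₀/(1 − f) ≈ 0.759/0.5796 ≈ 1.310 mg/L.
Peak 1.3 mg/L vs MTC 4 mg/L: below toxic threshold.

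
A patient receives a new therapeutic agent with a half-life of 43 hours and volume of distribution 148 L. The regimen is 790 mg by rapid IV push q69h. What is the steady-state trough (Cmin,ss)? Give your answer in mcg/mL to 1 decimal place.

2.6 mcg/mL

Over one 69-h interval, 69/43 ≈ 1.6047 half-lives elapse, leaving f ≈ 0.3288 of each dose.
Accumulation ratio R = 1/(1 − f) ≈ 1/0.6712 ≈ 1.4899.
Each bolus raises the concentration by D/Vd = 790/148 ≈ 5.338 mcg/mL.
Cmax,ss = C₀/(1 − f) ≈ 5.338/0.6712 ≈ 7.953 mcg/mL.
One interval later, Cmin,ss = Cmax,ss·e^(−kτ) ≈ 7.953 × 0.3288 ≈ 2.615 mcg/mL.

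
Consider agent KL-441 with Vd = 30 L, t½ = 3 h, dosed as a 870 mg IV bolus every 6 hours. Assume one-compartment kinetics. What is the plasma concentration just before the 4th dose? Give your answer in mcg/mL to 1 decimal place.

f = (1/2)^(τ/t½) = (1/2)^(6/3) ≈ 0.2500.
C₀ = D/Vd = 870/30 ≈ 29.000 mcg/mL.
Before the 4th dose, 3 doses have been given. Superposition: Cmin = C₀·(f + f² + … + f^3).
≈ 29.000 × (0.2500 + 0.0625 + 0.0156) ≈ 29.000 × 0.3281 ≈ 9.515 mcg/mL.

9.5 mcg/mL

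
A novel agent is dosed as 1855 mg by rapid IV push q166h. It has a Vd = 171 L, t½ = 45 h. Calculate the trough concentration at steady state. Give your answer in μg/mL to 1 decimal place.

Over one 166-h interval, 166/45 ≈ 3.6889 half-lives elapse, leaving f ≈ 0.0775 of each dose.
At steady state, accumulation factor R = 1/(1 − e^(−kτ)) ≈ 1.0840.
Single-dose peak C₀ = D/Vd = 1855/171 ≈ 10.848 μg/mL.
Steady-state peak Cmax,ss = C₀·R ≈ 10.848 × 1.0840 ≈ 11.759 μg/mL.
Steady-state trough Cmin,ss = Cmax,ss·f ≈ 11.759 × 0.0775 ≈ 0.911 μg/mL.

0.9 μg/mL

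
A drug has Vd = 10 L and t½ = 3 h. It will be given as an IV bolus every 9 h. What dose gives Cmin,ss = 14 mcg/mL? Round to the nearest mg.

τ/t½ = 9/3 ≈ 3, so f = (1/2)^(9/3) ≈ 0.125000.
Cmin,ss = (D/Vd)·f/(1−f), so D = Cmin,ss·Vd·(1−f)/f.
D = 14 × 10 × (1−f)/f ≈ 14 × 10 × 7.00000 ≈ 980.00 mg.

980 mg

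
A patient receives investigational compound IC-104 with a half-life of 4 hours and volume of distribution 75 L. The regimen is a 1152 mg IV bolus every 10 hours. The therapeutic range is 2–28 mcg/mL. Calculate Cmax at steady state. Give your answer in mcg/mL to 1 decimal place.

τ/t½ = 10/4 ≈ 2.5, so fraction remaining f = (1/2)^(10/4) ≈ 0.1768.
At steady state, accumulation factor R = 1/(1 − e^(−kτ)) ≈ 1.2148.
Each bolus raises the concentration by D/Vd = 1152/75 ≈ 15.360 mcg/mL.
Cmax,ss = C₀/(1 − f) ≈ 15.360/0.8232 ≈ 18.659 mcg/mL.
Peak 18.7 mcg/mL vs MTC 28 mcg/mL: below toxic threshold.

18.7 mcg/mL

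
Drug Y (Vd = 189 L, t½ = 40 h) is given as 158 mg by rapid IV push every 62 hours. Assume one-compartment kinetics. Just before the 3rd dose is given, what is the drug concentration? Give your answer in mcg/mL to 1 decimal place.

f = (1/2)^(τ/t½) = (1/2)^(62/40) ≈ 0.3415.
C₀ = D/Vd = 158/189 ≈ 0.836 mcg/mL.
Before the 3rd dose, 2 doses have been given. Superposition: Cmin = C₀·(f + f²).
≈ 0.836 × (0.3415 + 0.1166) ≈ 0.836 × 0.4581 ≈ 0.383 mcg/mL.

0.4 mcg/mL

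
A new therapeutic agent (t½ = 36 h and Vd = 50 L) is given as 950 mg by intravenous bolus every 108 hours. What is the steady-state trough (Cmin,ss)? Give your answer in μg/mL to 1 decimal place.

τ = 108 h = 3 half-lives, so f = (1/2)^3 = 0.125.
Accumulation ratio R = 1/(1 − f) = 1/0.875 = 8/7.
Single-dose peak C₀ = D/Vd = 950/50 = 19 μg/mL.
Steady-state peak Cmax,ss = C₀·R = 19 × 8/7 ≈ 21.714 μg/mL.
Steady-state trough Cmin,ss = Cmax,ss·f ≈ 21.714 × 0.125 ≈ 2.714 μg/mL.

2.7 μg/mL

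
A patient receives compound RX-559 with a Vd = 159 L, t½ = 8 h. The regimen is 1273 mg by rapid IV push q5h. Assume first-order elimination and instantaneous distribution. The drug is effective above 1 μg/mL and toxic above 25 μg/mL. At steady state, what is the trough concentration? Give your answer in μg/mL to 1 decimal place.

k = ln2/t½ = ln2/8 ≈ 0.086643 h⁻¹; fraction remaining f = e^(−kτ) = e^(−0.086643×5) ≈ 0.6484.
At steady state, accumulation factor R = 1/(1 − e^(−kτ)) ≈ 2.8441.
Single-dose peak C₀ = D/Vd = 1273/159 ≈ 8.006 μg/mL.
Cmax,ss = C₀/(1 − f) ≈ 8.006/0.3516 ≈ 22.770 μg/mL.
One interval later, Cmin,ss = Cmax,ss·e^(−kτ) ≈ 22.770 × 0.6484 ≈ 14.764 μg/mL.
Trough 14.8 μg/mL vs MEC 1 μg/mL: adequate.

14.8 μg/mL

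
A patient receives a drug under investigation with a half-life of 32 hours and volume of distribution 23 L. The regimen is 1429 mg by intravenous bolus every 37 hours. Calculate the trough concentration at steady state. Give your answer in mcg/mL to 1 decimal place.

τ/t½ = 37/32 ≈ 1.1562, so fraction remaining f = (1/2)^(37/32) ≈ 0.4487.
Each bolus raises the concentration by D/Vd = 1429/23 ≈ 62.130 mcg/mL.
Steady-state trough Cmin,ss = C₀·f/(1−f) ≈ 62.130 × 0.4487/0.5513 ≈ 50.567 mcg/mL.

50.6 mcg/mL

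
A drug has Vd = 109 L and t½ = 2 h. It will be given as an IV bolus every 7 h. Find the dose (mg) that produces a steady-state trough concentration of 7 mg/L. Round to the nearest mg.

τ/t½ = 7/2 ≈ 3.5, so f = (1/2)^(7/2) ≈ 0.088388.
Cmin,ss = (D/Vd)·f/(1−f), so D = Cmin,ss·Vd·(1−f)/f.
D = 7 × 109 × (1−f)/f ≈ 7 × 109 × 10.31375 ≈ 7869.39 mg.

7869 mg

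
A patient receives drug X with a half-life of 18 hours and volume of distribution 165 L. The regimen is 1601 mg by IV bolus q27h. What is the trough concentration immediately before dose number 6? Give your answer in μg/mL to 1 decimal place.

5.3 μg/mL

f = (1/2)^(τ/t½) = (1/2)^(27/18) ≈ 0.3536.
C₀ = D/Vd = 1601/165 ≈ 9.703 μg/mL.
Before the 6th dose, 5 doses have been given. Superposition: Cmin = C₀·(f + f² + … + f^5).
≈ 9.703 × (0.3536 + 0.1250 + 0.0442 + 0.0156 + 0.0055) ≈ 9.703 × 0.5439 ≈ 5.277 μg/mL.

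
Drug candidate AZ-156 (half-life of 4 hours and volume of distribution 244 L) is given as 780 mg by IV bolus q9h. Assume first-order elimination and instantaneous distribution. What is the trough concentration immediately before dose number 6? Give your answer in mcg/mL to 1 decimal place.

0.9 mcg/mL

f = (1/2)^(τ/t½) = (1/2)^(9/4) ≈ 0.2102.
C₀ = D/Vd = 780/244 ≈ 3.197 mcg/mL.
Before the 6th dose, 5 doses have been given. Superposition: Cmin = C₀·(f + f² + … + f^5).
≈ 3.197 × (0.2102 + 0.0442 + 0.0093 + 0.0020 + 0.0004) ≈ 3.197 × 0.2661 ≈ 0.851 mcg/mL.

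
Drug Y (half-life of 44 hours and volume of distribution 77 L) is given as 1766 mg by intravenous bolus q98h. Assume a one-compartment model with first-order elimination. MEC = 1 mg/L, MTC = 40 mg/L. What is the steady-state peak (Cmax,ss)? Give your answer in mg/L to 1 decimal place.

29.2 mg/L

τ/t½ = 98/44 ≈ 2.2273, so fraction remaining f = (1/2)^(98/44) ≈ 0.2136.
At steady state, accumulation factor R = 1/(1 − e^(−kτ)) ≈ 1.2716.
Each bolus raises the concentration by D/Vd = 1766/77 ≈ 22.935 mg/L.
Steady-state peak Cmax,ss = C₀·R ≈ 22.935 × 1.2716 ≈ 29.164 mg/L.
Peak 29.2 mg/L vs MTC 40 mg/L: below toxic threshold.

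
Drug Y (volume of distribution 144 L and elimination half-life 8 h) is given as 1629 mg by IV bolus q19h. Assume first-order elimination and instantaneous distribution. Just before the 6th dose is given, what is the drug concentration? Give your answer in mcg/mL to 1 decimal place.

2.7 mcg/mL

f = (1/2)^(τ/t½) = (1/2)^(19/8) ≈ 0.1928.
C₀ = D/Vd = 1629/144 ≈ 11.312 mcg/mL.
Before the 6th dose, 5 doses have been given. Superposition: Cmin = C₀·(f + f² + … + f^5).
≈ 11.312 × (0.1928 + 0.0372 + 0.0072 + 0.0014 + 0.0003) ≈ 11.312 × 0.2389 ≈ 2.702 mcg/mL.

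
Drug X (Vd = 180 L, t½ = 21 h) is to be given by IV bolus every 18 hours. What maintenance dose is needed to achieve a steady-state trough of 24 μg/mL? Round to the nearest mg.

τ/t½ = 18/21 ≈ 0.85714, so f = (1/2)^(18/21) ≈ 0.552045.
Cmin,ss = (D/Vd)·f/(1−f), so D = Cmin,ss·Vd·(1−f)/f.
D = 24 × 180 × (1−f)/f ≈ 24 × 180 × 0.81145 ≈ 3505.46 mg.

3505 mg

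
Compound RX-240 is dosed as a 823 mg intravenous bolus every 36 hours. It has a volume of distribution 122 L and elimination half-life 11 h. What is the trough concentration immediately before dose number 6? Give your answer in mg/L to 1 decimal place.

0.8 mg/L

f = (1/2)^(τ/t½) = (1/2)^(36/11) ≈ 0.1035.
C₀ = D/Vd = 823/122 ≈ 6.746 mg/L.
Before the 6th dose, 5 doses have been given. Superposition: Cmin = C₀·(f + f² + … + f^5).
≈ 6.746 × (0.1035 + 0.0107 + 0.0011 + 0.0001 + 0.0000) ≈ 6.746 × 0.1154 ≈ 0.778 mg/L.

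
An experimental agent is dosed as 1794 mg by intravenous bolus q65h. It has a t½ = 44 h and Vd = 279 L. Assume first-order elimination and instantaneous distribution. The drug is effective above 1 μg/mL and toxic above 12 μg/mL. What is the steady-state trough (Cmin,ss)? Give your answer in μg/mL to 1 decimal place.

3.6 μg/mL

Over one 65-h interval, 65/44 ≈ 1.4773 half-lives elapse, leaving f ≈ 0.3592 of each dose.
At steady state, accumulation factor R = 1/(1 − e^(−kτ)) ≈ 1.5605.
Each bolus raises the concentration by D/Vd = 1794/279 ≈ 6.430 μg/mL.
Steady-state peak Cmax,ss = C₀·R ≈ 6.430 × 1.5605 ≈ 10.034 μg/mL.
One interval later, Cmin,ss = Cmax,ss·e^(−kτ) ≈ 10.034 × 0.3592 ≈ 3.604 μg/mL.
Trough 3.6 μg/mL vs MEC 1 μg/mL: adequate.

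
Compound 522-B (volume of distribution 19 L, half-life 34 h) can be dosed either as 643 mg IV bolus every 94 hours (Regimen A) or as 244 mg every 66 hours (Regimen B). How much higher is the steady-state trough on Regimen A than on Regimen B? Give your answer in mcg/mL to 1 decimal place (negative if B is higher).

1.3 mcg/mL

Regimen A: f = (1/2)^(94/34) ≈ 0.1471; Cmin,ss = (643/19)·f/(1−f) ≈ 5.837 mcg/mL.
Regimen B: f = (1/2)^(66/34) ≈ 0.2604; Cmin,ss = (244/19)·f/(1−f) ≈ 4.521 mcg/mL.
Difference ≈ 5.837 − 4.521 ≈ 1.316 mcg/mL.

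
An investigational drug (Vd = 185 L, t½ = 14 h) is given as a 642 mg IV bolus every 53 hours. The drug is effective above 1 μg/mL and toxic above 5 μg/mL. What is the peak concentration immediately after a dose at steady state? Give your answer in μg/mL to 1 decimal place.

3.7 μg/mL

Over one 53-h interval, 53/14 ≈ 3.7857 half-lives elapse, leaving f ≈ 0.0725 of each dose.
Accumulation ratio R = 1/(1 − f) ≈ 1/0.9275 ≈ 1.0782.
Single-dose peak C₀ = D/Vd = 642/185 ≈ 3.470 μg/mL.
Steady-state peak Cmax,ss = C₀·R ≈ 3.470 × 1.0782 ≈ 3.741 μg/mL.
Peak 3.7 μg/mL vs MTC 5 μg/mL: below toxic threshold.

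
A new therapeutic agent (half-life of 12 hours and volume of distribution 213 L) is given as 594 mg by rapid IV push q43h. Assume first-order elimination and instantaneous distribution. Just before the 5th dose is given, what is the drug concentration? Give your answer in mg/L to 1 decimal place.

0.3 mg/L

f = (1/2)^(τ/t½) = (1/2)^(43/12) ≈ 0.0834.
C₀ = D/Vd = 594/213 ≈ 2.789 mg/L.
Before the 5th dose, 4 doses have been given. Superposition: Cmin = C₀·(f + f² + … + f^4).
≈ 2.789 × (0.0834 + 0.0070 + 0.0006 + 0.0000) ≈ 2.789 × 0.0910 ≈ 0.254 mg/L.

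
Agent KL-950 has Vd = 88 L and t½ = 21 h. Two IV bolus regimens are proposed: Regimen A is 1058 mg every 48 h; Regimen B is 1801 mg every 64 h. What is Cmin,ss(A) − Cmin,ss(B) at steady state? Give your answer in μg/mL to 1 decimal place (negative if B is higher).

0.3 μg/mL

Regimen A: f = (1/2)^(48/21) ≈ 0.2051; Cmin,ss = (1058/88)·f/(1−f) ≈ 3.102 μg/mL.
Regimen B: f = (1/2)^(64/21) ≈ 0.1209; Cmin,ss = (1801/88)·f/(1−f) ≈ 2.815 μg/mL.
Difference ≈ 3.102 − 2.815 ≈ 0.287 μg/mL.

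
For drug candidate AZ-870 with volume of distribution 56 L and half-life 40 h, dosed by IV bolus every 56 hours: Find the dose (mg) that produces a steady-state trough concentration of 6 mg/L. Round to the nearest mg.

551 mg

τ/t½ = 56/40 ≈ 1.4, so f = (1/2)^(56/40) ≈ 0.378929.
Cmin,ss = (D/Vd)·f/(1−f), so D = Cmin,ss·Vd·(1−f)/f.
D = 6 × 56 × (1−f)/f ≈ 6 × 56 × 1.63902 ≈ 550.71 mg.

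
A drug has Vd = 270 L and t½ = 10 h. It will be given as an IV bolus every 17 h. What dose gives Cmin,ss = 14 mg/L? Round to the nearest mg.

τ/t½ = 17/10 ≈ 1.7, so f = (1/2)^(17/10) ≈ 0.307786.
Cmin,ss = (D/Vd)·f/(1−f), so D = Cmin,ss·Vd·(1−f)/f.
D = 14 × 270 × (1−f)/f ≈ 14 × 270 × 2.24901 ≈ 8501.26 mg.

8501 mg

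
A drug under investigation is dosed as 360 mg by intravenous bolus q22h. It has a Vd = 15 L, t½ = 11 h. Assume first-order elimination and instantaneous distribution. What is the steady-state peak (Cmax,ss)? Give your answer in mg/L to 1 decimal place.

The dosing interval is 2 half-lives, so f = 2^(−2) = 0.25.
At steady state, R = 1/(1 − 0.25) = 4/3.
Single-dose peak C₀ = D/Vd = 360/15 = 24 mg/L.
Steady-state peak Cmax,ss = C₀·R = 24 × 4/3 ≈ 32.000 mg/L.

32.0 mg/L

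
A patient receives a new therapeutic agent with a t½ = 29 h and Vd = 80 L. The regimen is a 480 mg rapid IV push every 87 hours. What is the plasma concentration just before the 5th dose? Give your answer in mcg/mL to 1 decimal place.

f = (1/2)^(τ/t½) = (1/2)^(87/29) ≈ 0.1250.
C₀ = D/Vd = 480/80 ≈ 6.000 mcg/mL.
Before the 5th dose, 4 doses have been given. Superposition: Cmin = C₀·(f + f² + … + f^4).
≈ 6.000 × (0.1250 + 0.0156 + 0.0020 + 0.0002) ≈ 6.000 × 0.1428 ≈ 0.857 mcg/mL.

0.9 mcg/mL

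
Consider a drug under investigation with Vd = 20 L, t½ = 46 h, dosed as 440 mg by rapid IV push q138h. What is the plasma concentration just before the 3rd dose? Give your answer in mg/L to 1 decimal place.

f = (1/2)^(τ/t½) = (1/2)^(138/46) ≈ 0.1250.
C₀ = D/Vd = 440/20 ≈ 22.000 mg/L.
Before the 3rd dose, 2 doses have been given. Superposition: Cmin = C₀·(f + f²).
≈ 22.000 × (0.1250 + 0.0156) ≈ 22.000 × 0.1406 ≈ 3.093 mg/L.

3.1 mg/L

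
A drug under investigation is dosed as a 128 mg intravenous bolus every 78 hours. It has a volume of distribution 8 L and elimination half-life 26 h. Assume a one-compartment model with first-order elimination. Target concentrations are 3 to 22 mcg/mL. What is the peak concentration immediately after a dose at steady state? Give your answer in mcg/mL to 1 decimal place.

The dosing interval is 3 half-lives, so f = 2^(−3) = 0.125.
Accumulation ratio R = 1/(1 − f) = 1/0.875 = 8/7.
Single-dose peak C₀ = D/Vd = 128/8 = 16 mcg/mL.
Steady-state peak Cmax,ss = C₀·R = 16 × 8/7 ≈ 18.286 mcg/mL.
Peak 18.3 mcg/mL vs MTC 22 mcg/mL: below toxic threshold.

18.3 mcg/mL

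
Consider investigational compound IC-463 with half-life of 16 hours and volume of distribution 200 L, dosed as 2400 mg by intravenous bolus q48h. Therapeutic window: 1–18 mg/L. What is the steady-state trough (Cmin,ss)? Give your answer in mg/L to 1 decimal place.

1.7 mg/L

τ = 48 h = 3 half-lives, so f = (1/2)^3 = 0.125.
Accumulation ratio R = 1/(1 − f) = 1/0.875 = 8/7.
Single-dose peak C₀ = D/Vd = 2400/200 = 12 mg/L.
Steady-state peak Cmax,ss = C₀·R = 12 × 8/7 ≈ 13.714 mg/L.
Steady-state trough Cmin,ss = Cmax,ss·f ≈ 13.714 × 0.125 ≈ 1.714 mg/L.
Trough 1.7 mg/L vs MEC 1 mg/L: adequate.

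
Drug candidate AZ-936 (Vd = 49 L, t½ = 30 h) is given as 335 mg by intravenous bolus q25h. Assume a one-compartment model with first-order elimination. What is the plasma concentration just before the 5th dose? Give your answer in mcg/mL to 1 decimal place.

7.9 mcg/mL

f = (1/2)^(τ/t½) = (1/2)^(25/30) ≈ 0.5612.
C₀ = D/Vd = 335/49 ≈ 6.837 mcg/mL.
Before the 5th dose, 4 doses have been given. Superposition: Cmin = C₀·(f + f² + … + f^4).
≈ 6.837 × (0.5612 + 0.3149 + 0.1767 + 0.0992) ≈ 6.837 × 1.1520 ≈ 7.876 mcg/mL.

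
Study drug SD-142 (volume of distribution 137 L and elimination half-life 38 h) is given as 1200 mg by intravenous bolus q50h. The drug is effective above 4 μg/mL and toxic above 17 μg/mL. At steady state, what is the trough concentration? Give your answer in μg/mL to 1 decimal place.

Over one 50-h interval, 50/38 ≈ 1.3158 half-lives elapse, leaving f ≈ 0.4017 of each dose.
Each bolus raises the concentration by D/Vd = 1200/137 ≈ 8.759 μg/mL.
Steady-state trough Cmin,ss = C₀·f/(1−f) ≈ 8.759 × 0.4017/0.5983 ≈ 5.881 μg/mL.
Trough 5.9 μg/mL vs MEC 4 μg/mL: adequate.

5.9 μg/mL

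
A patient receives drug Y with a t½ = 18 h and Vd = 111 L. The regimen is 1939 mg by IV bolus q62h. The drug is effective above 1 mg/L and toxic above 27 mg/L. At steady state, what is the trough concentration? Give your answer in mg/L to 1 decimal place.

1.8 mg/L

k = ln2/t½ = ln2/18 ≈ 0.038508 h⁻¹; fraction remaining f = e^(−kτ) = e^(−0.038508×62) ≈ 0.0919.
Each bolus raises the concentration by D/Vd = 1939/111 ≈ 17.468 mg/L.
Steady-state trough Cmin,ss = C₀·f/(1−f) ≈ 17.468 × 0.0919/0.9081 ≈ 1.768 mg/L.
Trough 1.8 mg/L vs MEC 1 mg/L: adequate.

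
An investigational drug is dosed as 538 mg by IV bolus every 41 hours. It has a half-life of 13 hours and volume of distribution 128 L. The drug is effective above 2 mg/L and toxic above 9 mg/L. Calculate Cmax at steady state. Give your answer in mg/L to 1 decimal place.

Over one 41-h interval, 41/13 ≈ 3.1538 half-lives elapse, leaving f ≈ 0.1124 of each dose.
At steady state, accumulation factor R = 1/(1 − e^(−kτ)) ≈ 1.1266.
Single-dose peak C₀ = D/Vd = 538/128 ≈ 4.203 mg/L.
Steady-state peak Cmax,ss = C₀·R ≈ 4.203 × 1.1266 ≈ 4.735 mg/L.
Peak 4.7 mg/L vs MTC 9 mg/L: below toxic threshold.

4.7 mg/L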